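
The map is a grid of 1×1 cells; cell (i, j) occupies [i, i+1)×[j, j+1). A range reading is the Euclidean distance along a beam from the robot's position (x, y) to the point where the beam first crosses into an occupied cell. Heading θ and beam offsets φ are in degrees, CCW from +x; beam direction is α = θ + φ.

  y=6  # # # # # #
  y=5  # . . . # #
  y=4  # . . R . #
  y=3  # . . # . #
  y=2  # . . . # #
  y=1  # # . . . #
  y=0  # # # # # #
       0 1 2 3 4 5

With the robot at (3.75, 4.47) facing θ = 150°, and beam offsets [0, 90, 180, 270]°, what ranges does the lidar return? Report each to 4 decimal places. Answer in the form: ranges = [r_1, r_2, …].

ranges = [3.0600, 0.5427, 1.4434, 0.6120]

beam 1: φ=0°, α=150°
  d=(-0.8660,0.5000)  start (3,4)  tX=0.8660 tY=1.0600  stride 1/|dx|=1.1547 1/|dy|=2.0000
    cross x-line → (2,4), t=0.8660
    cross y-line → (2,5), t=1.0600
    cross x-line → (1,5), t=2.0207
    cross y-line → (1,6), t=3.0600 (wall)
  → r_1 = 3.0600
beam 2: φ=90°, α=240°
  d=(-0.5000,-0.8660)  start (3,4)  tX=1.5000 tY=0.5427  stride 1/|dx|=2.0000 1/|dy|=1.1547
    cross y-line → (3,3), t=0.5427 (wall)
  → r_2 = 0.5427
beam 3: φ=180°, α=330°
  d=(0.8660,-0.5000)  start (3,4)  tX=0.2887 tY=0.9400  stride 1/|dx|=1.1547 1/|dy|=2.0000
    cross x-line → (4,4), t=0.2887
    cross y-line → (4,3), t=0.9400
    cross x-line → (5,3), t=1.4434 (wall)
  → r_3 = 1.4434
beam 4: φ=270°, α=60°
  d=(0.5000,0.8660)  start (3,4)  tX=0.5000 tY=0.6120  stride 1/|dx|=2.0000 1/|dy|=1.1547
    cross x-line → (4,4), t=0.5000
    cross y-line → (4,5), t=0.6120 (wall)
  → r_4 = 0.6120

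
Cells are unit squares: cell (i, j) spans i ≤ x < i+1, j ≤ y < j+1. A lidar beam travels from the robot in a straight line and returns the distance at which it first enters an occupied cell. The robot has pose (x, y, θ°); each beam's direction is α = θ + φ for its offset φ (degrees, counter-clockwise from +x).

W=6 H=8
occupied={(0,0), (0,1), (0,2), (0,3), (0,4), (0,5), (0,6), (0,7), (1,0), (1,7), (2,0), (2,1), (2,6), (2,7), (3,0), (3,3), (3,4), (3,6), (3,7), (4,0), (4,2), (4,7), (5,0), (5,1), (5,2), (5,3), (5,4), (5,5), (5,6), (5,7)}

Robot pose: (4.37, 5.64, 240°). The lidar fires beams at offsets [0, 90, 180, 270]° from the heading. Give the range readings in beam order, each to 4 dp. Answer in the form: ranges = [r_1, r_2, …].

beam 1: φ=0°, α=240°
  cosα=-0.5000 sinα=-0.8660 | (4,5) | tMaxX 0.7400 tMaxY 0.7390 | tΔX 2.0000 tΔY 1.1547
    t=0.7390 [y] (4,4)
    t=0.7400 [x] (3,4) — stop
  → r_1 = 0.7400
beam 2: φ=90°, α=330°
  cosα=0.8660 sinα=-0.5000 | (4,5) | tMaxX 0.7275 tMaxY 1.2800 | tΔX 1.1547 tΔY 2.0000
    t=0.7275 [x] (5,5) — stop
  → r_2 = 0.7275
beam 3: φ=180°, α=60°
  cosα=0.5000 sinα=0.8660 | (4,5) | tMaxX 1.2600 tMaxY 0.4157 | tΔX 2.0000 tΔY 1.1547
    t=0.4157 [y] (4,6)
    t=1.2600 [x] (5,6) — stop
  → r_3 = 1.2600
beam 4: φ=270°, α=150°
  cosα=-0.8660 sinα=0.5000 | (4,5) | tMaxX 0.4272 tMaxY 0.7200 | tΔX 1.1547 tΔY 2.0000
    t=0.4272 [x] (3,5)
    t=0.7200 [y] (3,6) — stop
  → r_4 = 0.7200

ranges = [0.7400, 0.7275, 1.2600, 0.7200]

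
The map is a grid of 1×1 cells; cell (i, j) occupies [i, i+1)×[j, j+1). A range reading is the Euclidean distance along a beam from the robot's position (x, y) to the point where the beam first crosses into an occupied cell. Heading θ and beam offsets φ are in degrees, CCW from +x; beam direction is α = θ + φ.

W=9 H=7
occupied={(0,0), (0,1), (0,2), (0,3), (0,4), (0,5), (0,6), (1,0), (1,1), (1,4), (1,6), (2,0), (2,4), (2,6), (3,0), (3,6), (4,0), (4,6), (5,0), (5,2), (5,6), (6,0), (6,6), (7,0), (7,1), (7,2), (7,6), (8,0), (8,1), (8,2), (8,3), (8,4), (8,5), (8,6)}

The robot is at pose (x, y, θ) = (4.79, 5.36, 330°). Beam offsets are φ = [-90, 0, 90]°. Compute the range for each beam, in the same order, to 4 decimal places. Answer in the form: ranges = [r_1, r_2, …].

ranges = [5.0345, 3.7066, 0.7390]

beam 1: φ=-90°, α=240°
  cosα=-0.5000 sinα=-0.8660 | (4,5) | tMaxX 1.5800 tMaxY 0.4157 | tΔX 2.0000 tΔY 1.1547
    t=0.4157 [y] (4,4)
    t=1.5704 [y] (4,3)
    t=1.5800 [x] (3,3)
    t=2.7251 [y] (3,2)
    t=3.5800 [x] (2,2)
    t=3.8798 [y] (2,1)
    t=5.0345 [y] (2,0) — stop
  → r_1 = 5.0345
beam 2: φ=0°, α=330°
  cosα=0.8660 sinα=-0.5000 | (4,5) | tMaxX 0.2425 tMaxY 0.7200 | tΔX 1.1547 tΔY 2.0000
    t=0.2425 [x] (5,5)
    t=0.7200 [y] (5,4)
    t=1.3972 [x] (6,4)
    t=2.5519 [x] (7,4)
    t=2.7200 [y] (7,3)
    t=3.7066 [x] (8,3) — stop
  → r_2 = 3.7066
beam 3: φ=90°, α=60°
  cosα=0.5000 sinα=0.8660 | (4,5) | tMaxX 0.4200 tMaxY 0.7390 | tΔX 2.0000 tΔY 1.1547
    t=0.4200 [x] (5,5)
    t=0.7390 [y] (5,6) — stop
  → r_3 = 0.7390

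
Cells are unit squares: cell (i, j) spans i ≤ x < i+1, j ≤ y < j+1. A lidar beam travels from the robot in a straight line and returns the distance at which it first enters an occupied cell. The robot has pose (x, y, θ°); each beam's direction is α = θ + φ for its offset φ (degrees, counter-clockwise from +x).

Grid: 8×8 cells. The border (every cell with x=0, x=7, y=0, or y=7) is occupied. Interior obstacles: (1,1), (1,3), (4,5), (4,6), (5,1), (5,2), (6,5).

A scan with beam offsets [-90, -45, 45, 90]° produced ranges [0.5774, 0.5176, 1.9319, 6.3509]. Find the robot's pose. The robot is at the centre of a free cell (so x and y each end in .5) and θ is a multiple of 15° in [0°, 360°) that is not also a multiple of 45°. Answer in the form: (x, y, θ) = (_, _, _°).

(x, y, θ) = (1.5, 6.5, 210°)

Enumerate (i+0.5, j+0.5, θ) over the 29 free cells and 16 admissible headings. For each, cast all 4 beams and compare to the given ranges.
  (2.5, 4.5, 150°): beam 1 = 2.8868 ≠ 0.5774 ✗
  (5.5, 4.5, 75°): beam 1 = 1.5529 ≠ 0.5774 ✗
  (5.5, 5.5, 15°): beam 1 = 4.6587 ≠ 0.5774 ✗
  …
  (1.5, 6.5, 210°): r_1=0.5774, r_2=0.5176, r_3=1.9319, r_4=6.3509 — all match ✓
Unique over the lattice → pose = (1.5, 6.5, 210°).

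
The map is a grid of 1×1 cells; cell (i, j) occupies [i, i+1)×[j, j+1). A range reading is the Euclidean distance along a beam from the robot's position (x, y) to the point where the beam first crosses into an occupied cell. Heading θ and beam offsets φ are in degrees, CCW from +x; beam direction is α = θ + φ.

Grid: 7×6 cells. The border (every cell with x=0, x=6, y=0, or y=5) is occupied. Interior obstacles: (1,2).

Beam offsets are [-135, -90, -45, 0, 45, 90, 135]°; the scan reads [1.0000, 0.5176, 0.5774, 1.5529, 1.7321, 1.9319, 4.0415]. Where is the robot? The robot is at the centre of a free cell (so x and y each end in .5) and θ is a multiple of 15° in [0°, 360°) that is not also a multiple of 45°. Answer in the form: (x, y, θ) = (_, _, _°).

(x, y, θ) = (2.5, 4.5, 165°)

Candidates: 19 free-cell centres × 16 headings = 304 poses. Raycast each; keep the one whose scan matches to 4 dp.
  (3.5, 3.5, 240°): beam 1 = 1.5529 ≠ 1.0000 ✗
  (5.5, 3.5, 195°): beam 2 = 1.5529 ≠ 0.5176 ✗
  (3.5, 2.5, 285°): beam 1 = 2.8868 ≠ 1.0000 ✗
  (5.5, 1.5, 300°): beam 1 = 3.6235 ≠ 1.0000 ✗
  …
  (2.5, 4.5, 165°): r_1=1.0000, r_2=0.5176, r_3=0.5774, r_4=1.5529, r_5=1.7321, r_6=1.9319, r_7=4.0415 — all match ✓
Only this pose fits every beam.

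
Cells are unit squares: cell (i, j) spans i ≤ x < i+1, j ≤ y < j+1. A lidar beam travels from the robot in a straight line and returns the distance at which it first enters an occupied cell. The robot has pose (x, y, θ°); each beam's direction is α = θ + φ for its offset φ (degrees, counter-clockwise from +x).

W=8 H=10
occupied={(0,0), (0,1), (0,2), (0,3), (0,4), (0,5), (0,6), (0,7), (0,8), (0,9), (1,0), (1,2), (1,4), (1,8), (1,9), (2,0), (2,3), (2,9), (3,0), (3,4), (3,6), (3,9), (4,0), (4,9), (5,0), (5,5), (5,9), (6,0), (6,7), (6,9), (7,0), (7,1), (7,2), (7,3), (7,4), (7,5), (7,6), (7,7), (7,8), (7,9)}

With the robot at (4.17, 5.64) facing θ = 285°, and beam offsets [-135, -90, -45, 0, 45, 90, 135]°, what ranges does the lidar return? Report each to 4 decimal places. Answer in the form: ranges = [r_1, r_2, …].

beam 1: φ=-135°, α=150°
  dir = (cos 150°, sin 150°) = (-0.8660, 0.5000); from cell (4,5)
  next x-line at t=0.1963, next y-line at t=0.7200; Δt_x=1.1547, Δt_y=2.0000
    x: enter (3,5) at t=0.1963
    y: enter (3,6) at t=0.7200 ← occupied
  → r_1 = 0.7200
beam 2: φ=-90°, α=195°
  dir = (cos 195°, sin 195°) = (-0.9659, -0.2588); from cell (4,5)
  next x-line at t=0.1760, next y-line at t=2.4728; Δt_x=1.0353, Δt_y=3.8637
    x: enter (3,5) at t=0.1760
    x: enter (2,5) at t=1.2113
    x: enter (1,5) at t=2.2465
    y: enter (1,4) at t=2.4728 ← occupied
  → r_2 = 2.4728
beam 3: φ=-45°, α=240°
  dir = (cos 240°, sin 240°) = (-0.5000, -0.8660); from cell (4,5)
  next x-line at t=0.3400, next y-line at t=0.7390; Δt_x=2.0000, Δt_y=1.1547
    x: enter (3,5) at t=0.3400
    y: enter (3,4) at t=0.7390 ← occupied
  → r_3 = 0.7390
beam 4: φ=0°, α=285°
  dir = (cos 285°, sin 285°) = (0.2588, -0.9659); from cell (4,5)
  next x-line at t=3.2069, next y-line at t=0.6626; Δt_x=3.8637, Δt_y=1.0353
    y: enter (4,4) at t=0.6626
    y: enter (4,3) at t=1.6979
    y: enter (4,2) at t=2.7331
    x: enter (5,2) at t=3.2069
    y: enter (5,1) at t=3.7684
    y: enter (5,0) at t=4.8037 ← occupied
  → r_4 = 4.8037
beam 5: φ=45°, α=330°
  dir = (cos 330°, sin 330°) = (0.8660, -0.5000); from cell (4,5)
  next x-line at t=0.9584, next y-line at t=1.2800; Δt_x=1.1547, Δt_y=2.0000
    x: enter (5,5) at t=0.9584 ← occupied
  → r_5 = 0.9584
beam 6: φ=90°, α=15°
  dir = (cos 15°, sin 15°) = (0.9659, 0.2588); from cell (4,5)
  next x-line at t=0.8593, next y-line at t=1.3909; Δt_x=1.0353, Δt_y=3.8637
    x: enter (5,5) at t=0.8593 ← occupied
  → r_6 = 0.8593
beam 7: φ=135°, α=60°
  dir = (cos 60°, sin 60°) = (0.5000, 0.8660); from cell (4,5)
  next x-line at t=1.6600, next y-line at t=0.4157; Δt_x=2.0000, Δt_y=1.1547
    y: enter (4,6) at t=0.4157
    y: enter (4,7) at t=1.5704
    x: enter (5,7) at t=1.6600
    y: enter (5,8) at t=2.7251
    x: enter (6,8) at t=3.6600
    y: enter (6,9) at t=3.8798 ← occupied
  → r_7 = 3.8798

ranges = [0.7200, 2.4728, 0.7390, 4.8037, 0.9584, 0.8593, 3.8798]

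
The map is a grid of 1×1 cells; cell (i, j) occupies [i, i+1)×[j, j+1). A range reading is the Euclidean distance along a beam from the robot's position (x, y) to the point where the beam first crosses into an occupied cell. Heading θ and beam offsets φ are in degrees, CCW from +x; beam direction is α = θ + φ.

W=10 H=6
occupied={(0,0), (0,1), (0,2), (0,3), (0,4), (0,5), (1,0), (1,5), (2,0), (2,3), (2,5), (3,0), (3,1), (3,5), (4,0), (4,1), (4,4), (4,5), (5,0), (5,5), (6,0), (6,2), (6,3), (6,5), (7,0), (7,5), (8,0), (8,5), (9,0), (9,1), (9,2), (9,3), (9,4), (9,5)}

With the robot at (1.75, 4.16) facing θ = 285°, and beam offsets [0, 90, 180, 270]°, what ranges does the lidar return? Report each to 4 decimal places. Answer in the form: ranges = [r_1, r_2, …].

ranges = [0.9659, 2.3294, 0.8696, 0.7765]

beam 1: φ=0°, α=285°
  cosα=0.2588 sinα=-0.9659 | (1,4) | tMaxX 0.9659 tMaxY 0.1656 | tΔX 3.8637 tΔY 1.0353
    t=0.1656 [y] (1,3)
    t=0.9659 [x] (2,3) — stop
  → r_1 = 0.9659
beam 2: φ=90°, α=15°
  cosα=0.9659 sinα=0.2588 | (1,4) | tMaxX 0.2588 tMaxY 3.2455 | tΔX 1.0353 tΔY 3.8637
    t=0.2588 [x] (2,4)
    t=1.2941 [x] (3,4)
    t=2.3294 [x] (4,4) — stop
  → r_2 = 2.3294
beam 3: φ=180°, α=105°
  cosα=-0.2588 sinα=0.9659 | (1,4) | tMaxX 2.8978 tMaxY 0.8696 | tΔX 3.8637 tΔY 1.0353
    t=0.8696 [y] (1,5) — stop
  → r_3 = 0.8696
beam 4: φ=270°, α=195°
  cosα=-0.9659 sinα=-0.2588 | (1,4) | tMaxX 0.7765 tMaxY 0.6182 | tΔX 1.0353 tΔY 3.8637
    t=0.6182 [y] (1,3)
    t=0.7765 [x] (0,3) — stop
  → r_4 = 0.7765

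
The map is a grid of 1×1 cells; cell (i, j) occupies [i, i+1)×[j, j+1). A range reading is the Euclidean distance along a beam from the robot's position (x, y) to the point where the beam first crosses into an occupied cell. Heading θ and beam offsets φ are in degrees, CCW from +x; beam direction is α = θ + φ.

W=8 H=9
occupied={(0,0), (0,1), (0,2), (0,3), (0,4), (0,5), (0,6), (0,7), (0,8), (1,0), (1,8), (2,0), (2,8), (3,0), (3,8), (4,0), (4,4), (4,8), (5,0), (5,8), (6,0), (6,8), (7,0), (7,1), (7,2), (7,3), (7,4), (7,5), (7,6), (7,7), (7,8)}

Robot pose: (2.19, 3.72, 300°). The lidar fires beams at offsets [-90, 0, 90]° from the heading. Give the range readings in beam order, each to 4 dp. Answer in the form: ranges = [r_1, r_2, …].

ranges = [1.3741, 3.1408, 2.0900]

beam 1: φ=-90°, α=210°
  cosα=-0.8660 sinα=-0.5000 | (2,3) | tMaxX 0.2194 tMaxY 1.4400 | tΔX 1.1547 tΔY 2.0000
    t=0.2194 [x] (1,3)
    t=1.3741 [x] (0,3) — stop
  → r_1 = 1.3741
beam 2: φ=0°, α=300°
  cosα=0.5000 sinα=-0.8660 | (2,3) | tMaxX 1.6200 tMaxY 0.8314 | tΔX 2.0000 tΔY 1.1547
    t=0.8314 [y] (2,2)
    t=1.6200 [x] (3,2)
    t=1.9861 [y] (3,1)
    t=3.1408 [y] (3,0) — stop
  → r_2 = 3.1408
beam 3: φ=90°, α=30°
  cosα=0.8660 sinα=0.5000 | (2,3) | tMaxX 0.9353 tMaxY 0.5600 | tΔX 1.1547 tΔY 2.0000
    t=0.5600 [y] (2,4)
    t=0.9353 [x] (3,4)
    t=2.0900 [x] (4,4) — stop
  → r_3 = 2.0900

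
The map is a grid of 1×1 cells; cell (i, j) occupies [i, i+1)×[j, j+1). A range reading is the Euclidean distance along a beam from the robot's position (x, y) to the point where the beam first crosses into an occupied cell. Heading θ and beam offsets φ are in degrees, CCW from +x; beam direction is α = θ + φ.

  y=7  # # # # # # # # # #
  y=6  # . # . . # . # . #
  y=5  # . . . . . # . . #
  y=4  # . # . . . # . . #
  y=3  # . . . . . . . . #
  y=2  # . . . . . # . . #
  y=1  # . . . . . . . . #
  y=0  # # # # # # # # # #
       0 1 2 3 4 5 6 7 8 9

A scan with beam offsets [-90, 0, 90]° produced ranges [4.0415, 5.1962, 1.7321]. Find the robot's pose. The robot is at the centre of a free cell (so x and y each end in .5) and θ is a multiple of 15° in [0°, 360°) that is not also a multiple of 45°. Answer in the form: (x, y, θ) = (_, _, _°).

(x, y, θ) = (4.5, 4.5, 330°)

Candidates: 41 free-cell centres × 16 headings = 656 poses. Raycast each; keep the one whose scan matches to 4 dp.
  (4.5, 3.5, 195°): beam 1 = 3.6235 ≠ 4.0415 ✗
  (8.5, 1.5, 330°): beam 1 = 0.5774 ≠ 4.0415 ✗
  (8.5, 1.5, 105°): beam 1 = 0.5176 ≠ 4.0415 ✗
  (2.5, 5.5, 255°): beam 1 = 1.5529 ≠ 4.0415 ✗
  …
  (4.5, 4.5, 330°): r_1=4.0415, r_2=5.1962, r_3=1.7321 — all match ✓
Only this pose fits every beam.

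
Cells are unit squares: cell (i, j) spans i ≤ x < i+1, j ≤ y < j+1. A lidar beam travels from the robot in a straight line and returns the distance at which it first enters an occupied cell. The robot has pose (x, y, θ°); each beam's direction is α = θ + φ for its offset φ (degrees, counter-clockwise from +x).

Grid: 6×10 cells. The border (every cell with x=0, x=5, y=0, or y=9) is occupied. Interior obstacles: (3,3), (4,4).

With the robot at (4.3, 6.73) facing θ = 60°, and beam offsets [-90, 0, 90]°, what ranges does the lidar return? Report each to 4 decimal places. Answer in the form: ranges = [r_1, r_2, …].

ranges = [0.8083, 1.4000, 3.8105]

beam 1: φ=-90°, α=330°
  d=(0.8660,-0.5000)  start (4,6)  tX=0.8083 tY=1.4600  stride 1/|dx|=1.1547 1/|dy|=2.0000
    cross x-line → (5,6), t=0.8083 (wall)
  → r_1 = 0.8083
beam 2: φ=0°, α=60°
  d=(0.5000,0.8660)  start (4,6)  tX=1.4000 tY=0.3118  stride 1/|dx|=2.0000 1/|dy|=1.1547
    cross y-line → (4,7), t=0.3118
    cross x-line → (5,7), t=1.4000 (wall)
  → r_2 = 1.4000
beam 3: φ=90°, α=150°
  d=(-0.8660,0.5000)  start (4,6)  tX=0.3464 tY=0.5400  stride 1/|dx|=1.1547 1/|dy|=2.0000
    cross x-line → (3,6), t=0.3464
    cross y-line → (3,7), t=0.5400
    cross x-line → (2,7), t=1.5011
    cross y-line → (2,8), t=2.5400
    cross x-line → (1,8), t=2.6558
    cross x-line → (0,8), t=3.8105 (wall)
  → r_3 = 3.8105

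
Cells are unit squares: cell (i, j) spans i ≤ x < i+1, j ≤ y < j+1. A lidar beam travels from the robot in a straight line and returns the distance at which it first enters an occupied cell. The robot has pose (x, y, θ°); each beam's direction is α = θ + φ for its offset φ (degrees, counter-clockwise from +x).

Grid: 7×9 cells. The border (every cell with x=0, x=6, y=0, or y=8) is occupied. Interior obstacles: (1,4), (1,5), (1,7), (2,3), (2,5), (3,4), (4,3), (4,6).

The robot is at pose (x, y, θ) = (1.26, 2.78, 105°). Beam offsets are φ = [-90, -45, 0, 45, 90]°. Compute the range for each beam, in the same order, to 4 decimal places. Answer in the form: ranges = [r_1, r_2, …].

beam 1: φ=-90°, α=15°
  direction (0.9659, 0.2588); cell (1,2); t to first gridline: x 0.7661, y 0.8500 (then +1.0353 / +3.8637)
    (2,2) via x @ 0.7661
    (2,3) via y @ 0.8500  # hit
  → r_1 = 0.8500
beam 2: φ=-45°, α=60°
  direction (0.5000, 0.8660); cell (1,2); t to first gridline: x 1.4800, y 0.2540 (then +2.0000 / +1.1547)
    (1,3) via y @ 0.2540
    (1,4) via y @ 1.4087  # hit
  → r_2 = 1.4087
beam 3: φ=0°, α=105°
  direction (-0.2588, 0.9659); cell (1,2); t to first gridline: x 1.0046, y 0.2278 (then +3.8637 / +1.0353)
    (1,3) via y @ 0.2278
    (0,3) via x @ 1.0046  # hit
  → r_3 = 1.0046
beam 4: φ=45°, α=150°
  direction (-0.8660, 0.5000); cell (1,2); t to first gridline: x 0.3002, y 0.4400 (then +1.1547 / +2.0000)
    (0,2) via x @ 0.3002  # hit
  → r_4 = 0.3002
beam 5: φ=90°, α=195°
  direction (-0.9659, -0.2588); cell (1,2); t to first gridline: x 0.2692, y 3.0137 (then +1.0353 / +3.8637)
    (0,2) via x @ 0.2692  # hit
  → r_5 = 0.2692

ranges = [0.8500, 1.4087, 1.0046, 0.3002, 0.2692]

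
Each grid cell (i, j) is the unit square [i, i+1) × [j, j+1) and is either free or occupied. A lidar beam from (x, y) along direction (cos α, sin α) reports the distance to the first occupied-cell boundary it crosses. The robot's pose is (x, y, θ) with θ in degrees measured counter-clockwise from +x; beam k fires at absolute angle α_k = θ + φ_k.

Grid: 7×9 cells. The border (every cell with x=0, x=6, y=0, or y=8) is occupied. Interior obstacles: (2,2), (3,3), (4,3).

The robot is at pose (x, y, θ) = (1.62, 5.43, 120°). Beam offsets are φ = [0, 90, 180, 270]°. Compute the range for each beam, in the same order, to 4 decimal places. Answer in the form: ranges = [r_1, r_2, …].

ranges = [1.2400, 0.7159, 2.7600, 5.0576]

beam 1: φ=0°, α=120°
  direction (-0.5000, 0.8660); cell (1,5); t to first gridline: x 1.2400, y 0.6582 (then +2.0000 / +1.1547)
    (1,6) via y @ 0.6582
    (0,6) via x @ 1.2400  # hit
  → r_1 = 1.2400
beam 2: φ=90°, α=210°
  direction (-0.8660, -0.5000); cell (1,5); t to first gridline: x 0.7159, y 0.8600 (then +1.1547 / +2.0000)
    (0,5) via x @ 0.7159  # hit
  → r_2 = 0.7159
beam 3: φ=180°, α=300°
  direction (0.5000, -0.8660); cell (1,5); t to first gridline: x 0.7600, y 0.4965 (then +2.0000 / +1.1547)
    (1,4) via y @ 0.4965
    (2,4) via x @ 0.7600
    (2,3) via y @ 1.6512
    (3,3) via x @ 2.7600  # hit
  → r_3 = 2.7600
beam 4: φ=270°, α=30°
  direction (0.8660, 0.5000); cell (1,5); t to first gridline: x 0.4388, y 1.1400 (then +1.1547 / +2.0000)
    (2,5) via x @ 0.4388
    (2,6) via y @ 1.1400
    (3,6) via x @ 1.5935
    (4,6) via x @ 2.7482
    (4,7) via y @ 3.1400
    (5,7) via x @ 3.9029
    (6,7) via x @ 5.0576  # hit
  → r_4 = 5.0576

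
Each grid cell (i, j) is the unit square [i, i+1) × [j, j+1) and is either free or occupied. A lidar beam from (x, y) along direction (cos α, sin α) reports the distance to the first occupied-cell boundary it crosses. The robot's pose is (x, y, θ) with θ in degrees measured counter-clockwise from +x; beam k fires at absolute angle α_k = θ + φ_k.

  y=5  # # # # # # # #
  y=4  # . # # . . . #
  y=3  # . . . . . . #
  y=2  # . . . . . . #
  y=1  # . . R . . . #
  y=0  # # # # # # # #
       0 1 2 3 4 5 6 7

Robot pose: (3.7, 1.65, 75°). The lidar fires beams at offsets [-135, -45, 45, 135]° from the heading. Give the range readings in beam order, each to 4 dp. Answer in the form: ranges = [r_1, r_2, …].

ranges = [0.7506, 3.8105, 2.7135, 1.3000]

beam 1: φ=-135°, α=300°
  d=(0.5000,-0.8660)  start (3,1)  tX=0.6000 tY=0.7506  stride 1/|dx|=2.0000 1/|dy|=1.1547
    cross x-line → (4,1), t=0.6000
    cross y-line → (4,0), t=0.7506 (wall)
  → r_1 = 0.7506
beam 2: φ=-45°, α=30°
  d=(0.8660,0.5000)  start (3,1)  tX=0.3464 tY=0.7000  stride 1/|dx|=1.1547 1/|dy|=2.0000
    cross x-line → (4,1), t=0.3464
    cross y-line → (4,2), t=0.7000
    cross x-line → (5,2), t=1.5011
    cross x-line → (6,2), t=2.6558
    cross y-line → (6,3), t=2.7000
    cross x-line → (7,3), t=3.8105 (wall)
  → r_2 = 3.8105
beam 3: φ=45°, α=120°
  d=(-0.5000,0.8660)  start (3,1)  tX=1.4000 tY=0.4041  stride 1/|dx|=2.0000 1/|dy|=1.1547
    cross y-line → (3,2), t=0.4041
    cross x-line → (2,2), t=1.4000
    cross y-line → (2,3), t=1.5588
    cross y-line → (2,4), t=2.7135 (wall)
  → r_3 = 2.7135
beam 4: φ=135°, α=210°
  d=(-0.8660,-0.5000)  start (3,1)  tX=0.8083 tY=1.3000  stride 1/|dx|=1.1547 1/|dy|=2.0000
    cross x-line → (2,1), t=0.8083
    cross y-line → (2,0), t=1.3000 (wall)
  → r_4 = 1.3000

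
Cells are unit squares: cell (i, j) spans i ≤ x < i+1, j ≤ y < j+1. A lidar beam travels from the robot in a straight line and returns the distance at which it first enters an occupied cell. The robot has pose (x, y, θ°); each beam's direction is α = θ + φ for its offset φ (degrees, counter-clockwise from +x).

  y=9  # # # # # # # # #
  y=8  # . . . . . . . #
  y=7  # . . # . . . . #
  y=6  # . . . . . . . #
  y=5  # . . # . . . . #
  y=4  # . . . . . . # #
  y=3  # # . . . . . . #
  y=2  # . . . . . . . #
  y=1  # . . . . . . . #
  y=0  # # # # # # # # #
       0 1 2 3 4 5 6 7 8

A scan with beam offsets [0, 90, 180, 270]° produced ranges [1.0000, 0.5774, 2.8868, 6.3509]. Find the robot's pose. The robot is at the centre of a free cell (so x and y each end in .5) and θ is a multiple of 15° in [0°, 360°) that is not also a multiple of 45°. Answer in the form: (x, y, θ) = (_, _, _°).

(x, y, θ) = (7.5, 6.5, 300°)

Enumerate (i+0.5, j+0.5, θ) over the 52 free cells and 16 admissible headings. For each, cast all 4 beams and compare to the given ranges.
  (2.5, 3.5, 300°): beam 1 = 2.8868 ≠ 1.0000 ✗
  (2.5, 1.5, 30°): beam 1 = 5.1962 ≠ 1.0000 ✗
  (4.5, 5.5, 285°): beam 1 = 4.6587 ≠ 1.0000 ✗
  (4.5, 3.5, 120°): beam 1 = 1.7321 ≠ 1.0000 ✗
  …
  (7.5, 6.5, 300°): r_1=1.0000, r_2=0.5774, r_3=2.8868, r_4=6.3509 — all match ✓
Unique over the lattice → pose = (7.5, 6.5, 300°).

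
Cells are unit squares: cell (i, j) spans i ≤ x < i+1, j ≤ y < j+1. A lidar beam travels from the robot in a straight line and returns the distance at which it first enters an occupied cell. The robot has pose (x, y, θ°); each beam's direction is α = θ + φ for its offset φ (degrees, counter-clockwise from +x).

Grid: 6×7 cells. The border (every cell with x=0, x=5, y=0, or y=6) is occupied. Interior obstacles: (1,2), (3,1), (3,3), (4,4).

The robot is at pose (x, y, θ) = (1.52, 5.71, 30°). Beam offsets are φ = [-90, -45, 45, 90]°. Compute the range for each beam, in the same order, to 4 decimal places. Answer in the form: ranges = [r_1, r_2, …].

ranges = [2.9600, 2.7432, 0.3002, 0.3349]

beam 1: φ=-90°, α=300°
  dir = (cos 300°, sin 300°) = (0.5000, -0.8660); from cell (1,5)
  next x-line at t=0.9600, next y-line at t=0.8198; Δt_x=2.0000, Δt_y=1.1547
    y: enter (1,4) at t=0.8198
    x: enter (2,4) at t=0.9600
    y: enter (2,3) at t=1.9745
    x: enter (3,3) at t=2.9600 ← occupied
  → r_1 = 2.9600
beam 2: φ=-45°, α=345°
  dir = (cos 345°, sin 345°) = (0.9659, -0.2588); from cell (1,5)
  next x-line at t=0.4969, next y-line at t=2.7432; Δt_x=1.0353, Δt_y=3.8637
    x: enter (2,5) at t=0.4969
    x: enter (3,5) at t=1.5322
    x: enter (4,5) at t=2.5675
    y: enter (4,4) at t=2.7432 ← occupied
  → r_2 = 2.7432
beam 3: φ=45°, α=75°
  dir = (cos 75°, sin 75°) = (0.2588, 0.9659); from cell (1,5)
  next x-line at t=1.8546, next y-line at t=0.3002; Δt_x=3.8637, Δt_y=1.0353
    y: enter (1,6) at t=0.3002 ← occupied
  → r_3 = 0.3002
beam 4: φ=90°, α=120°
  dir = (cos 120°, sin 120°) = (-0.5000, 0.8660); from cell (1,5)
  next x-line at t=1.0400, next y-line at t=0.3349; Δt_x=2.0000, Δt_y=1.1547
    y: enter (1,6) at t=0.3349 ← occupied
  → r_4 = 0.3349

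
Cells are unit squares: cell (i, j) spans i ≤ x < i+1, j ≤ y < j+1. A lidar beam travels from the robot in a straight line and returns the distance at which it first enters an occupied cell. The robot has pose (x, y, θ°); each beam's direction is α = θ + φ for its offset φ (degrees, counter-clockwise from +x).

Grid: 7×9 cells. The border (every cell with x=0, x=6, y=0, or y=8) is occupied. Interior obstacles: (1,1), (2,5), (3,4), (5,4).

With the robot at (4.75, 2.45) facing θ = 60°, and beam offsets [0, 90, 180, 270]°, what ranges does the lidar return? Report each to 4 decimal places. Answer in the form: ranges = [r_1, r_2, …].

ranges = [1.7898, 4.3301, 1.6743, 1.4434]

beam 1: φ=0°, α=60°
  direction (0.5000, 0.8660); cell (4,2); t to first gridline: x 0.5000, y 0.6351 (then +2.0000 / +1.1547)
    (5,2) via x @ 0.5000
    (5,3) via y @ 0.6351
    (5,4) via y @ 1.7898  # hit
  → r_1 = 1.7898
beam 2: φ=90°, α=150°
  direction (-0.8660, 0.5000); cell (4,2); t to first gridline: x 0.8660, y 1.1000 (then +1.1547 / +2.0000)
    (3,2) via x @ 0.8660
    (3,3) via y @ 1.1000
    (2,3) via x @ 2.0207
    (2,4) via y @ 3.1000
    (1,4) via x @ 3.1754
    (0,4) via x @ 4.3301  # hit
  → r_2 = 4.3301
beam 3: φ=180°, α=240°
  direction (-0.5000, -0.8660); cell (4,2); t to first gridline: x 1.5000, y 0.5196 (then +2.0000 / +1.1547)
    (4,1) via y @ 0.5196
    (3,1) via x @ 1.5000
    (3,0) via y @ 1.6743  # hit
  → r_3 = 1.6743
beam 4: φ=270°, α=330°
  direction (0.8660, -0.5000); cell (4,2); t to first gridline: x 0.2887, y 0.9000 (then +1.1547 / +2.0000)
    (5,2) via x @ 0.2887
    (5,1) via y @ 0.9000
    (6,1) via x @ 1.4434  # hit
  → r_4 = 1.4434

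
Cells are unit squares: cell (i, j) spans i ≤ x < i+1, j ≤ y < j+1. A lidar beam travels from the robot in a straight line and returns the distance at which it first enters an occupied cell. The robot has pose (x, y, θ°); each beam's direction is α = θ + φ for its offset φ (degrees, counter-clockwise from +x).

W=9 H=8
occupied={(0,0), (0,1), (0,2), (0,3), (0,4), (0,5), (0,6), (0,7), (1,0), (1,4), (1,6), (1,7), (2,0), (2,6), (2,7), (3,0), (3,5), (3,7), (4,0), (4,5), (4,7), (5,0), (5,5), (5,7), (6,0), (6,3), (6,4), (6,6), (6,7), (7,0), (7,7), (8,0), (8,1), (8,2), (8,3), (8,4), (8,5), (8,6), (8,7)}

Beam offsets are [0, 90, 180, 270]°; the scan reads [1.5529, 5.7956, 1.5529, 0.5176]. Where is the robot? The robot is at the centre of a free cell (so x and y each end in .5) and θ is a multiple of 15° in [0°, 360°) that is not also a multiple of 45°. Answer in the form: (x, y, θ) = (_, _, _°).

Candidates: 33 free-cell centres × 16 headings = 528 poses. Raycast each; keep the one whose scan matches to 4 dp.
  (5.5, 3.5, 240°): beam 1 = 2.8868 ≠ 1.5529 ✗
  (5.5, 3.5, 255°): beam 1 = 2.5882 ≠ 1.5529 ✗
  (7.5, 1.5, 195°): beam 1 = 1.9319 ≠ 1.5529 ✗
  (6.5, 5.5, 165°): beam 1 = 0.5176 ≠ 1.5529 ✗
  …
  (1.5, 2.5, 255°): r_1=1.5529, r_2=5.7956, r_3=1.5529, r_4=0.5176 — all match ✓
Unique over the lattice → pose = (1.5, 2.5, 255°).

(x, y, θ) = (1.5, 2.5, 255°)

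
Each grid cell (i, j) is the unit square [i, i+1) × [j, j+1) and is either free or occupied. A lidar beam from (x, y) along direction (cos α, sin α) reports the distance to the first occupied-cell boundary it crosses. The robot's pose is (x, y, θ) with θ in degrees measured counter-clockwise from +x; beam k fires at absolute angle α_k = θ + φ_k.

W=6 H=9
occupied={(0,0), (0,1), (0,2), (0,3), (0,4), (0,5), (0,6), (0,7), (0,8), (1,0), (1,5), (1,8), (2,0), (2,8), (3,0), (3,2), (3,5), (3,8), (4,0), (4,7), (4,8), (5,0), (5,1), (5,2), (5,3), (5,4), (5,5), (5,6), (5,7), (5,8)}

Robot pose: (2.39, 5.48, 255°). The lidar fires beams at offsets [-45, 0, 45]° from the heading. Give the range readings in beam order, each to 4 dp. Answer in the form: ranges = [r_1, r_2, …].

ranges = [0.4503, 4.6380, 2.8637]

beam 1: φ=-45°, α=210°
  dir = (cos 210°, sin 210°) = (-0.8660, -0.5000); from cell (2,5)
  next x-line at t=0.4503, next y-line at t=0.9600; Δt_x=1.1547, Δt_y=2.0000
    x: enter (1,5) at t=0.4503 ← occupied
  → r_1 = 0.4503
beam 2: φ=0°, α=255°
  dir = (cos 255°, sin 255°) = (-0.2588, -0.9659); from cell (2,5)
  next x-line at t=1.5068, next y-line at t=0.4969; Δt_x=3.8637, Δt_y=1.0353
    y: enter (2,4) at t=0.4969
    x: enter (1,4) at t=1.5068
    y: enter (1,3) at t=1.5322
    y: enter (1,2) at t=2.5675
    y: enter (1,1) at t=3.6028
    y: enter (1,0) at t=4.6380 ← occupied
  → r_2 = 4.6380
beam 3: φ=45°, α=300°
  dir = (cos 300°, sin 300°) = (0.5000, -0.8660); from cell (2,5)
  next x-line at t=1.2200, next y-line at t=0.5543; Δt_x=2.0000, Δt_y=1.1547
    y: enter (2,4) at t=0.5543
    x: enter (3,4) at t=1.2200
    y: enter (3,3) at t=1.7090
    y: enter (3,2) at t=2.8637 ← occupied
  → r_3 = 2.8637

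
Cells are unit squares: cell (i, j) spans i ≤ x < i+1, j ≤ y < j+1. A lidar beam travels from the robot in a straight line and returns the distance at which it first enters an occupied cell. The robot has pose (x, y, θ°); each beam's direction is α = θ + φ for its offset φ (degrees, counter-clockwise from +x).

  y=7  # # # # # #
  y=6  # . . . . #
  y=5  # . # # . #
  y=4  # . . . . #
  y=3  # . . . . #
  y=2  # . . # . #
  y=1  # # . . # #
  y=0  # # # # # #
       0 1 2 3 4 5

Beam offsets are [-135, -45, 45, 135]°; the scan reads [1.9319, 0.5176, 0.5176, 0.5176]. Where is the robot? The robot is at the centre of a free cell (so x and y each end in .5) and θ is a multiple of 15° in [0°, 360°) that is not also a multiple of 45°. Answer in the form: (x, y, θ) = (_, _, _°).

Enumerate (i+0.5, j+0.5, θ) over the 19 free cells and 16 admissible headings. For each, cast all 4 beams and compare to the given ranges.
  (2.5, 2.5, 300°): beam 1 = 1.5529 ≠ 1.9319 ✗
  (2.5, 4.5, 165°): beam 1 = 1.0000 ≠ 1.9319 ✗
  (1.5, 2.5, 285°): beam 1 = 0.5774 ≠ 1.9319 ✗
  …
  (4.5, 2.5, 210°): r_1=1.9319, r_2=0.5176, r_3=0.5176, r_4=0.5176 — all match ✓
Unique over the lattice → pose = (4.5, 2.5, 210°).

(x, y, θ) = (4.5, 2.5, 210°)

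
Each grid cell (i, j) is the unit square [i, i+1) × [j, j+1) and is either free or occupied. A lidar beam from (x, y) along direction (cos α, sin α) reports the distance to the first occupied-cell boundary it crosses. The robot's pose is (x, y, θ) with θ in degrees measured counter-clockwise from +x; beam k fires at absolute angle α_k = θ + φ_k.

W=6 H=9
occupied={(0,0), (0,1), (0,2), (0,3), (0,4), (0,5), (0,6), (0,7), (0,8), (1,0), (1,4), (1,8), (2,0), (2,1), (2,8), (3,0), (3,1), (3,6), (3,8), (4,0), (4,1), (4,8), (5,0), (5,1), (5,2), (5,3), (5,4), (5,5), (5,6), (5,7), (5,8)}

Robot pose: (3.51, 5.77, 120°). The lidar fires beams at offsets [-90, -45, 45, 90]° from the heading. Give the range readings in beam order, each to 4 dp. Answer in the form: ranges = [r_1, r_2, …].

beam 1: φ=-90°, α=30°
  direction (0.8660, 0.5000); cell (3,5); t to first gridline: x 0.5658, y 0.4600 (then +1.1547 / +2.0000)
    (3,6) via y @ 0.4600  # hit
  → r_1 = 0.4600
beam 2: φ=-45°, α=75°
  direction (0.2588, 0.9659); cell (3,5); t to first gridline: x 1.8932, y 0.2381 (then +3.8637 / +1.0353)
    (3,6) via y @ 0.2381  # hit
  → r_2 = 0.2381
beam 3: φ=45°, α=165°
  direction (-0.9659, 0.2588); cell (3,5); t to first gridline: x 0.5280, y 0.8887 (then +1.0353 / +3.8637)
    (2,5) via x @ 0.5280
    (2,6) via y @ 0.8887
    (1,6) via x @ 1.5633
    (0,6) via x @ 2.5985  # hit
  → r_3 = 2.5985
beam 4: φ=90°, α=210°
  direction (-0.8660, -0.5000); cell (3,5); t to first gridline: x 0.5889, y 1.5400 (then +1.1547 / +2.0000)
    (2,5) via x @ 0.5889
    (2,4) via y @ 1.5400
    (1,4) via x @ 1.7436  # hit
  → r_4 = 1.7436

ranges = [0.4600, 0.2381, 2.5985, 1.7436]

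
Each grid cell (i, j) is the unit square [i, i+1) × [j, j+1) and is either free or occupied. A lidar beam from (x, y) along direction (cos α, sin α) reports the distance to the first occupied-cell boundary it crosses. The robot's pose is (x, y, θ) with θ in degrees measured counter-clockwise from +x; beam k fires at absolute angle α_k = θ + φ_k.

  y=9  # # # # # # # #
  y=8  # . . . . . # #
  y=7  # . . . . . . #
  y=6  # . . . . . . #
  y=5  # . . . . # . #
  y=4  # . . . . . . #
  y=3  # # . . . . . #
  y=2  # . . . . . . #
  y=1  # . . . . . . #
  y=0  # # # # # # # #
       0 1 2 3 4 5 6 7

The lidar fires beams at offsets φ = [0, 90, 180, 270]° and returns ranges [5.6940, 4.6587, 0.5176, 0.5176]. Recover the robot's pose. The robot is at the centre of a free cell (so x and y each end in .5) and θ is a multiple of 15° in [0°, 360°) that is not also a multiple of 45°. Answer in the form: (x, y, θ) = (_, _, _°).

(x, y, θ) = (1.5, 4.5, 345°)

The pose lattice has 45·16 = 720 candidates. Test each by forward raycasting.
  (3.5, 6.5, 60°): beam 1 = 2.8868 ≠ 5.6940 ✗
  (2.5, 2.5, 300°): beam 1 = 1.7321 ≠ 5.6940 ✗
  (5.5, 3.5, 30°): beam 1 = 1.7321 ≠ 5.6940 ✗
  …
  (1.5, 4.5, 345°): r_1=5.6940, r_2=4.6587, r_3=0.5176, r_4=0.5176 — all match ✓
Only this pose fits every beam.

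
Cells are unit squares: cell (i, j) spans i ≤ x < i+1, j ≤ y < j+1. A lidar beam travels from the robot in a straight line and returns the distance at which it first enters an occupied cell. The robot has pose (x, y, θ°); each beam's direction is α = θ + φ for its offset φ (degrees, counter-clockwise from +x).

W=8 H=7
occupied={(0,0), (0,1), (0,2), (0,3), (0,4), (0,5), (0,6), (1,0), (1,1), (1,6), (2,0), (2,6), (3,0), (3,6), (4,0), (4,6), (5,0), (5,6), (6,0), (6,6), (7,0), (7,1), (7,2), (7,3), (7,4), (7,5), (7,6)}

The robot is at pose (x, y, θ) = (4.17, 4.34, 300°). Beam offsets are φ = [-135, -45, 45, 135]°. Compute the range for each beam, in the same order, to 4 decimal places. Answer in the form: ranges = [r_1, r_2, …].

ranges = [3.2818, 3.4578, 2.9298, 1.7186]

beam 1: φ=-135°, α=165°
  direction (-0.9659, 0.2588); cell (4,4); t to first gridline: x 0.1760, y 2.5500 (then +1.0353 / +3.8637)
    (3,4) via x @ 0.1760
    (2,4) via x @ 1.2113
    (1,4) via x @ 2.2465
    (1,5) via y @ 2.5500
    (0,5) via x @ 3.2818  # hit
  → r_1 = 3.2818
beam 2: φ=-45°, α=255°
  direction (-0.2588, -0.9659); cell (4,4); t to first gridline: x 0.6568, y 0.3520 (then +3.8637 / +1.0353)
    (4,3) via y @ 0.3520
    (3,3) via x @ 0.6568
    (3,2) via y @ 1.3873
    (3,1) via y @ 2.4225
    (3,0) via y @ 3.4578  # hit
  → r_2 = 3.4578
beam 3: φ=45°, α=345°
  direction (0.9659, -0.2588); cell (4,4); t to first gridline: x 0.8593, y 1.3137 (then +1.0353 / +3.8637)
    (5,4) via x @ 0.8593
    (5,3) via y @ 1.3137
    (6,3) via x @ 1.8946
    (7,3) via x @ 2.9298  # hit
  → r_3 = 2.9298
beam 4: φ=135°, α=75°
  direction (0.2588, 0.9659); cell (4,4); t to first gridline: x 3.2069, y 0.6833 (then +3.8637 / +1.0353)
    (4,5) via y @ 0.6833
    (4,6) via y @ 1.7186  # hit
  → r_4 = 1.7186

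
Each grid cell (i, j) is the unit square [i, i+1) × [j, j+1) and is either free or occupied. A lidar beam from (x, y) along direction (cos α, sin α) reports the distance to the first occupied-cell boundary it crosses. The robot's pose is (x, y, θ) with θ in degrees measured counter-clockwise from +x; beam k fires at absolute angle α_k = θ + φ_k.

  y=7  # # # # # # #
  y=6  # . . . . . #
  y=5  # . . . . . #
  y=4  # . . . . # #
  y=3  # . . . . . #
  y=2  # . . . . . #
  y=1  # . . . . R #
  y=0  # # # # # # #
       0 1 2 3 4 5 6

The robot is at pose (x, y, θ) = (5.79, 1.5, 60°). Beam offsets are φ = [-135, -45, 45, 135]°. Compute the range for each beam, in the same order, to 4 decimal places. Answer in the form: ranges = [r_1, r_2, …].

ranges = [0.5176, 0.2174, 2.5882, 1.9319]

beam 1: φ=-135°, α=285°
  cosα=0.2588 sinα=-0.9659 | (5,1) | tMaxX 0.8114 tMaxY 0.5176 | tΔX 3.8637 tΔY 1.0353
    t=0.5176 [y] (5,0) — stop
  → r_1 = 0.5176
beam 2: φ=-45°, α=15°
  cosα=0.9659 sinα=0.2588 | (5,1) | tMaxX 0.2174 tMaxY 1.9319 | tΔX 1.0353 tΔY 3.8637
    t=0.2174 [x] (6,1) — stop
  → r_2 = 0.2174
beam 3: φ=45°, α=105°
  cosα=-0.2588 sinα=0.9659 | (5,1) | tMaxX 3.0523 tMaxY 0.5176 | tΔX 3.8637 tΔY 1.0353
    t=0.5176 [y] (5,2)
    t=1.5529 [y] (5,3)
    t=2.5882 [y] (5,4) — stop
  → r_3 = 2.5882
beam 4: φ=135°, α=195°
  cosα=-0.9659 sinα=-0.2588 | (5,1) | tMaxX 0.8179 tMaxY 1.9319 | tΔX 1.0353 tΔY 3.8637
    t=0.8179 [x] (4,1)
    t=1.8531 [x] (3,1)
    t=1.9319 [y] (3,0) — stop
  → r_4 = 1.9319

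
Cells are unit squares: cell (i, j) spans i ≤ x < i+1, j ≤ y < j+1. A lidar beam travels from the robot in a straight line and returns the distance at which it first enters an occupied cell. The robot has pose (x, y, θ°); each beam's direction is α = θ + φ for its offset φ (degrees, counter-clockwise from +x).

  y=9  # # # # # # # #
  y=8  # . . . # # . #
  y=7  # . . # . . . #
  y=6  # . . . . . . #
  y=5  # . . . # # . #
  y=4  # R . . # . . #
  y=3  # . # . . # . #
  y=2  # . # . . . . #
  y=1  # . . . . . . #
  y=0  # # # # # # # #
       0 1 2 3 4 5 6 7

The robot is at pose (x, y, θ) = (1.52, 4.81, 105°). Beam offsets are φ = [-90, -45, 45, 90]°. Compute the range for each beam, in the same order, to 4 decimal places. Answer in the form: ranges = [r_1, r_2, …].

ranges = [2.5675, 2.9600, 0.6004, 0.5383]

beam 1: φ=-90°, α=15°
  dir = (cos 15°, sin 15°) = (0.9659, 0.2588); from cell (1,4)
  next x-line at t=0.4969, next y-line at t=0.7341; Δt_x=1.0353, Δt_y=3.8637
    x: enter (2,4) at t=0.4969
    y: enter (2,5) at t=0.7341
    x: enter (3,5) at t=1.5322
    x: enter (4,5) at t=2.5675 ← occupied
  → r_1 = 2.5675
beam 2: φ=-45°, α=60°
  dir = (cos 60°, sin 60°) = (0.5000, 0.8660); from cell (1,4)
  next x-line at t=0.9600, next y-line at t=0.2194; Δt_x=2.0000, Δt_y=1.1547
    y: enter (1,5) at t=0.2194
    x: enter (2,5) at t=0.9600
    y: enter (2,6) at t=1.3741
    y: enter (2,7) at t=2.5288
    x: enter (3,7) at t=2.9600 ← occupied
  → r_2 = 2.9600
beam 3: φ=45°, α=150°
  dir = (cos 150°, sin 150°) = (-0.8660, 0.5000); from cell (1,4)
  next x-line at t=0.6004, next y-line at t=0.3800; Δt_x=1.1547, Δt_y=2.0000
    y: enter (1,5) at t=0.3800
    x: enter (0,5) at t=0.6004 ← occupied
  → r_3 = 0.6004
beam 4: φ=90°, α=195°
  dir = (cos 195°, sin 195°) = (-0.9659, -0.2588); from cell (1,4)
  next x-line at t=0.5383, next y-line at t=3.1296; Δt_x=1.0353, Δt_y=3.8637
    x: enter (0,4) at t=0.5383 ← occupied
  → r_4 = 0.5383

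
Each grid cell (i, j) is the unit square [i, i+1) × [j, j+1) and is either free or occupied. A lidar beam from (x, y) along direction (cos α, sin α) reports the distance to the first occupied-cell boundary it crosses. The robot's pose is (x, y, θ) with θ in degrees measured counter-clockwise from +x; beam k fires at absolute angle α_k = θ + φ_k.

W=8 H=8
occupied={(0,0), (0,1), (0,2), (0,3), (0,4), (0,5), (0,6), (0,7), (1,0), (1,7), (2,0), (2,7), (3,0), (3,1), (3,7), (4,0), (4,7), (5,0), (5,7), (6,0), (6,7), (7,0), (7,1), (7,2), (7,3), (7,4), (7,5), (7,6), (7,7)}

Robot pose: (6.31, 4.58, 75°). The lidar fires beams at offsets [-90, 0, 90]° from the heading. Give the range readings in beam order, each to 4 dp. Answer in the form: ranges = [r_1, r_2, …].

beam 1: φ=-90°, α=345°
  d=(0.9659,-0.2588)  start (6,4)  tX=0.7143 tY=2.2409  stride 1/|dx|=1.0353 1/|dy|=3.8637
    cross x-line → (7,4), t=0.7143 (wall)
  → r_1 = 0.7143
beam 2: φ=0°, α=75°
  d=(0.2588,0.9659)  start (6,4)  tX=2.6660 tY=0.4348  stride 1/|dx|=3.8637 1/|dy|=1.0353
    cross y-line → (6,5), t=0.4348
    cross y-line → (6,6), t=1.4701
    cross y-line → (6,7), t=2.5054 (wall)
  → r_2 = 2.5054
beam 3: φ=90°, α=165°
  d=(-0.9659,0.2588)  start (6,4)  tX=0.3209 tY=1.6228  stride 1/|dx|=1.0353 1/|dy|=3.8637
    cross x-line → (5,4), t=0.3209
    cross x-line → (4,4), t=1.3562
    cross y-line → (4,5), t=1.6228
    cross x-line → (3,5), t=2.3915
    cross x-line → (2,5), t=3.4268
    cross x-line → (1,5), t=4.4620
    cross y-line → (1,6), t=5.4865
    cross x-line → (0,6), t=5.4973 (wall)
  → r_3 = 5.4973

ranges = [0.7143, 2.5054, 5.4973]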